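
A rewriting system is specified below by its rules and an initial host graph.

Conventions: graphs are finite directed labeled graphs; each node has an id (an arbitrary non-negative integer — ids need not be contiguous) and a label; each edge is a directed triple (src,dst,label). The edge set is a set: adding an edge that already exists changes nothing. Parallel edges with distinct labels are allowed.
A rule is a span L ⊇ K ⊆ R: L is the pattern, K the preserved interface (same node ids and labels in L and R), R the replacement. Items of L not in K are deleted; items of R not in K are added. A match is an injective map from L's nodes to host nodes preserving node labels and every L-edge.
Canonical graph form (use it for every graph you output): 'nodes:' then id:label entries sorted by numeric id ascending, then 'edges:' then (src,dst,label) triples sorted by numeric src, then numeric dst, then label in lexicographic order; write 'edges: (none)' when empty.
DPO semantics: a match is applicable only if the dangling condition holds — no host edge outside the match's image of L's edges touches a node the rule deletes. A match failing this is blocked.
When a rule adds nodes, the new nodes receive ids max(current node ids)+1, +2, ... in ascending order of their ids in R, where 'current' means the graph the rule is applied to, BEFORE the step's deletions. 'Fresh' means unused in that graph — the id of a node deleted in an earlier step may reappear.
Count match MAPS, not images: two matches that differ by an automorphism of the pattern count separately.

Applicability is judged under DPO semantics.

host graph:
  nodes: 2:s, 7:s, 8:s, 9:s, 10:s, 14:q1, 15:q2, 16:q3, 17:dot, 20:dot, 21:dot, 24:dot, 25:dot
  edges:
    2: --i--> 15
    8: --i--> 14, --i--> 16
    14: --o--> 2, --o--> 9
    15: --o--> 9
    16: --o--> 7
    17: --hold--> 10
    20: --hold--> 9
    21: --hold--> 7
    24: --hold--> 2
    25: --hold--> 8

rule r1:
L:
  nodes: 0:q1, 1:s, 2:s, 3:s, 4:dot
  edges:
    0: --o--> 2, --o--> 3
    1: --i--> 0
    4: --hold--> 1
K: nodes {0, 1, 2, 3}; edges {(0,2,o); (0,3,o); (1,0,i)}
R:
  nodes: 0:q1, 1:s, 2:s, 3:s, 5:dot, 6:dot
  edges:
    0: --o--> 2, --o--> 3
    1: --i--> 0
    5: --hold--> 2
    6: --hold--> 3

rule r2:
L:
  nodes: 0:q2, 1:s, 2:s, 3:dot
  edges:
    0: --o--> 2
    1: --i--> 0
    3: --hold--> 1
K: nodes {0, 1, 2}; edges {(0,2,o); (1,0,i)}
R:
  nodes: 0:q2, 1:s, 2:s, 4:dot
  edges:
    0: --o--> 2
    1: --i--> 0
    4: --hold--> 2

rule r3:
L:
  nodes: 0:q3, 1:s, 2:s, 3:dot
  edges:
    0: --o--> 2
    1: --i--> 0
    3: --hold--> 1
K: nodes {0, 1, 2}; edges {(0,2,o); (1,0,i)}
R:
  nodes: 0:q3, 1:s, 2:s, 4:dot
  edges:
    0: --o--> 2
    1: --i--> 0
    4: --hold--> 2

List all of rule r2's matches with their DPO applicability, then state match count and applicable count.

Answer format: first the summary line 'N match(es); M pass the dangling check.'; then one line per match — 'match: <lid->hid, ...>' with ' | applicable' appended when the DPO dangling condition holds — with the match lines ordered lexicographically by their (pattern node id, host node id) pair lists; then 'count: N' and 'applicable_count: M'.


1 match(es); 1 pass the dangling check.
match: 0->15, 1->2, 2->9, 3->24 | applicable
count: 1
applicable_count: 1


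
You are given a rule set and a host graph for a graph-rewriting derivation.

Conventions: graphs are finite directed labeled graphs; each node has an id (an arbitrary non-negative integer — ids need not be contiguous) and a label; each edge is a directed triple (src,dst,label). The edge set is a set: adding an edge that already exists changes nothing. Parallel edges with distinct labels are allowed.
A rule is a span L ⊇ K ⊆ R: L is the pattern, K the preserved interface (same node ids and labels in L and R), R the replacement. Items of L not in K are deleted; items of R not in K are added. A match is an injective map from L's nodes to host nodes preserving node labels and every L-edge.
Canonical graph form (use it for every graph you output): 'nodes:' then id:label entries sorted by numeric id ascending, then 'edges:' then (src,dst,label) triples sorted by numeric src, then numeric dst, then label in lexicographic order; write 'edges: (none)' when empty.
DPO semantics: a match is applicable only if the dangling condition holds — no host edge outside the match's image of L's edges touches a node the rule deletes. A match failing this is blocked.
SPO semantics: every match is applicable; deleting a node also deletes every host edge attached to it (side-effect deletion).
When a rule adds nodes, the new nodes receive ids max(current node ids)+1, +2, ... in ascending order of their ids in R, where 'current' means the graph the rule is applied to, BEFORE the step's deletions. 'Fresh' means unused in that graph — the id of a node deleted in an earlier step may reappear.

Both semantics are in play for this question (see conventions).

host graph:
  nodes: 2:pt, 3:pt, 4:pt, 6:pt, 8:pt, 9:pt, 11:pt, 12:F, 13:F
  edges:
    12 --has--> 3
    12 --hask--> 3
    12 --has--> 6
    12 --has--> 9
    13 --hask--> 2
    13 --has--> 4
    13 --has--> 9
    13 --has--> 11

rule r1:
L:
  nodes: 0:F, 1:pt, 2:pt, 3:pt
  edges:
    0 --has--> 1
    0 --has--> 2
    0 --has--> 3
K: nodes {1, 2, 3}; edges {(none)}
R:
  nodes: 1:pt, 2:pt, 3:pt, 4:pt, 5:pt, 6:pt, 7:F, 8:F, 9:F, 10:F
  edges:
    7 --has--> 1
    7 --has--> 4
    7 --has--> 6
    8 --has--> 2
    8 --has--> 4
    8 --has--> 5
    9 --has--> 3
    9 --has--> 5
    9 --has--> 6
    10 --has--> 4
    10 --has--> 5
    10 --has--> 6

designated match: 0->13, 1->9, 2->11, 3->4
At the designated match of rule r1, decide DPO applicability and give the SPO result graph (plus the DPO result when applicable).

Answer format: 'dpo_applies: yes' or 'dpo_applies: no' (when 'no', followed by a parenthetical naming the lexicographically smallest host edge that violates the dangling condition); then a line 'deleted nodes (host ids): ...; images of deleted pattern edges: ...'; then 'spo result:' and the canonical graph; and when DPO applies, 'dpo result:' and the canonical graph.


dpo_applies: no
(the rule deletes node 13, which keeps host edge (13,2,hask) outside the match image — the dangling condition fails, DPO blocks; SPO proceeds and side-deletes such edges)
deleted nodes (host ids): 13; images of deleted pattern edges: (13,4,has); (13,9,has); (13,11,has)
spo result:
nodes: 2:pt, 3:pt, 4:pt, 6:pt, 8:pt, 9:pt, 11:pt, 12:F, 14:pt, 15:pt, 16:pt, 17:F, 18:F, 19:F, 20:F
edges: (12,3,has); (12,3,hask); (12,6,has); (12,9,has); (17,9,has); (17,14,has); (17,16,has); (18,11,has); (18,14,has); (18,15,has); (19,4,has); (19,15,has); (19,16,has); (20,14,has); (20,15,has); (20,16,has)


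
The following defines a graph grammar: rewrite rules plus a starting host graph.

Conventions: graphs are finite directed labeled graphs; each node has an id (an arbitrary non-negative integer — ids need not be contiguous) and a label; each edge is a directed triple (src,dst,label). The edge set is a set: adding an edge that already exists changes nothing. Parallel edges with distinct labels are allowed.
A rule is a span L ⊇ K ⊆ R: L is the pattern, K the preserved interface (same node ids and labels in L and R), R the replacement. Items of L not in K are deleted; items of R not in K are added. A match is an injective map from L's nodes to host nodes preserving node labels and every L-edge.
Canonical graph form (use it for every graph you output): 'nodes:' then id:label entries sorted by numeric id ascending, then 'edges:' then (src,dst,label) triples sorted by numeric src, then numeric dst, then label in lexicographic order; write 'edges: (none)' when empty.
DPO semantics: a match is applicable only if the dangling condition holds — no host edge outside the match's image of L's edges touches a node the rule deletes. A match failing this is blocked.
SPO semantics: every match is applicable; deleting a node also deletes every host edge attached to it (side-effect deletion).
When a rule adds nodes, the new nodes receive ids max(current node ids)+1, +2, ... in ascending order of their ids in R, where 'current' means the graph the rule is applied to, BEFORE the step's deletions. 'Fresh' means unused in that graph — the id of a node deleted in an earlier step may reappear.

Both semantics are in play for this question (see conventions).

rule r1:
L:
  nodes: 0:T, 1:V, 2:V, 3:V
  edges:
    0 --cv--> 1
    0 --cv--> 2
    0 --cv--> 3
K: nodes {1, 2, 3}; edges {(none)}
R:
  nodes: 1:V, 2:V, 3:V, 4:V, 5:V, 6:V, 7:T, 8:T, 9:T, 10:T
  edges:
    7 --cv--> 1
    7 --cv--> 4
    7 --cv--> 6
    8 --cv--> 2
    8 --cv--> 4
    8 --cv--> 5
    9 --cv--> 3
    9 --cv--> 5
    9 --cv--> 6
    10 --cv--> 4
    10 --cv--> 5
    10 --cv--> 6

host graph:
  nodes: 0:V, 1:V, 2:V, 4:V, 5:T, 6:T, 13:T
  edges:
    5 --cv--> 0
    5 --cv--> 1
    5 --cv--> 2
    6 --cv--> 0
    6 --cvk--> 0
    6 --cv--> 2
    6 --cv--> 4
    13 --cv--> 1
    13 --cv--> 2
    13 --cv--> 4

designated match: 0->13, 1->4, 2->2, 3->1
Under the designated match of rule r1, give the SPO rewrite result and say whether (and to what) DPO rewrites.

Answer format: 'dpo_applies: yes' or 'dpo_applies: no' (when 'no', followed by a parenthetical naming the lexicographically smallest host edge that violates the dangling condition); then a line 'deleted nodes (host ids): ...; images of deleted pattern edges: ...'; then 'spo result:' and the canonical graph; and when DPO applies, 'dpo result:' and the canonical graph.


dpo_applies: yes
deleted nodes (host ids): 13; images of deleted pattern edges: (13,1,cv); (13,2,cv); (13,4,cv)
spo result:
nodes: 0:V, 1:V, 2:V, 4:V, 5:T, 6:T, 14:V, 15:V, 16:V, 17:T, 18:T, 19:T, 20:T
edges: (5,0,cv); (5,1,cv); (5,2,cv); (6,0,cv); (6,0,cvk); (6,2,cv); (6,4,cv); (17,4,cv); (17,14,cv); (17,16,cv); (18,2,cv); (18,14,cv); (18,15,cv); (19,1,cv); (19,15,cv); (19,16,cv); (20,14,cv); (20,15,cv); (20,16,cv)
dpo result:
nodes: 0:V, 1:V, 2:V, 4:V, 5:T, 6:T, 14:V, 15:V, 16:V, 17:T, 18:T, 19:T, 20:T
edges: (5,0,cv); (5,1,cv); (5,2,cv); (6,0,cv); (6,0,cvk); (6,2,cv); (6,4,cv); (17,4,cv); (17,14,cv); (17,16,cv); (18,2,cv); (18,14,cv); (18,15,cv); (19,1,cv); (19,15,cv); (19,16,cv); (20,14,cv); (20,15,cv); (20,16,cv)


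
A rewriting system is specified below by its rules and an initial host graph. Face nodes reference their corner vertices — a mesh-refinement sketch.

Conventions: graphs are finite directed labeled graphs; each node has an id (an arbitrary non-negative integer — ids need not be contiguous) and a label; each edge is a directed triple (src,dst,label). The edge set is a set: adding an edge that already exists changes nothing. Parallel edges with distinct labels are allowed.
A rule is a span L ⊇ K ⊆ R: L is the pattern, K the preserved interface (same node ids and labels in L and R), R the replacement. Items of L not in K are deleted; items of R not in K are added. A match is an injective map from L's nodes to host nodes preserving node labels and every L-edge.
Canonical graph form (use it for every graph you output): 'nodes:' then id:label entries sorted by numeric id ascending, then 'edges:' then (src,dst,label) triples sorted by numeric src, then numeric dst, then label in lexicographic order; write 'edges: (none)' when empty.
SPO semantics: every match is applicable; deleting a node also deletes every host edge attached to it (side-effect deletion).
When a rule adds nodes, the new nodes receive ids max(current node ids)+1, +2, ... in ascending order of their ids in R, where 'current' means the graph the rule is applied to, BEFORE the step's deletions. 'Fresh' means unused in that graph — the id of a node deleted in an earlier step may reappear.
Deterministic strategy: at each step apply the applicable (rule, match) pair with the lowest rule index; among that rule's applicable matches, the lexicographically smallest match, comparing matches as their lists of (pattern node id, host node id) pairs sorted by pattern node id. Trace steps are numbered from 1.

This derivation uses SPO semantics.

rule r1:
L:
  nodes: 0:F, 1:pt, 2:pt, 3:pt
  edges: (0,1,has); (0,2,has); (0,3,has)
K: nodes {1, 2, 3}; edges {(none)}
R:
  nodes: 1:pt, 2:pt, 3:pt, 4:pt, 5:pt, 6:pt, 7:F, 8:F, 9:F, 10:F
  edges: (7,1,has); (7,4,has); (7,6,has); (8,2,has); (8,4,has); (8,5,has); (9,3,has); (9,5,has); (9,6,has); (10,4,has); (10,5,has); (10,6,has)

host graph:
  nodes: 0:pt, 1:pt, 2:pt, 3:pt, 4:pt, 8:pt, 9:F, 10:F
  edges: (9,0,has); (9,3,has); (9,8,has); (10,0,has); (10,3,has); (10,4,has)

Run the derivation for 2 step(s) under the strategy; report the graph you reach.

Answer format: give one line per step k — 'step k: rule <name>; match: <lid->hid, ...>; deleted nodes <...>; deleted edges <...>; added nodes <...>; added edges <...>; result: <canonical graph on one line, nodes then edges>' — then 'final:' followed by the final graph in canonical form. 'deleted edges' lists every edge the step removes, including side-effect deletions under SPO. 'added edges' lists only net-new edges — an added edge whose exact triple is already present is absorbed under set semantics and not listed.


step 1: rule r1; match: 0->9, 1->0, 2->3, 3->8; deleted nodes 9; deleted edges (9,0,has); (9,3,has); (9,8,has); added nodes 11, 12, 13, 14, 15, 16, 17; added edges (14,0,has); (14,11,has); (14,13,has); (15,3,has); (15,11,has); (15,12,has); (16,8,has); (16,12,has); (16,13,has); (17,11,has); (17,12,has); (17,13,has); result: nodes: 0:pt, 1:pt, 2:pt, 3:pt, 4:pt, 8:pt, 10:F, 11:pt, 12:pt, 13:pt, 14:F, 15:F, 16:F, 17:F edges: (10,0,has); (10,3,has); (10,4,has); (14,0,has); (14,11,has); (14,13,has); (15,3,has); (15,11,has); (15,12,has); (16,8,has); (16,12,has); (16,13,has); (17,11,has); (17,12,has); (17,13,has)
step 2: rule r1; match: 0->10, 1->0, 2->3, 3->4; deleted nodes 10; deleted edges (10,0,has); (10,3,has); (10,4,has); added nodes 18, 19, 20, 21, 22, 23, 24; added edges (21,0,has); (21,18,has); (21,20,has); (22,3,has); (22,18,has); (22,19,has); (23,4,has); (23,19,has); (23,20,has); (24,18,has); (24,19,has); (24,20,has); result: nodes: 0:pt, 1:pt, 2:pt, 3:pt, 4:pt, 8:pt, 11:pt, 12:pt, 13:pt, 14:F, 15:F, 16:F, 17:F, 18:pt, 19:pt, 20:pt, 21:F, 22:F, 23:F, 24:F edges: (14,0,has); (14,11,has); (14,13,has); (15,3,has); (15,11,has); (15,12,has); (16,8,has); (16,12,has); (16,13,has); (17,11,has); (17,12,has); (17,13,has); (21,0,has); (21,18,has); (21,20,has); (22,3,has); (22,18,has); (22,19,has); (23,4,has); (23,19,has); (23,20,has); (24,18,has); (24,19,has); (24,20,has)
final:
nodes: 0:pt, 1:pt, 2:pt, 3:pt, 4:pt, 8:pt, 11:pt, 12:pt, 13:pt, 14:F, 15:F, 16:F, 17:F, 18:pt, 19:pt, 20:pt, 21:F, 22:F, 23:F, 24:F
edges: (14,0,has); (14,11,has); (14,13,has); (15,3,has); (15,11,has); (15,12,has); (16,8,has); (16,12,has); (16,13,has); (17,11,has); (17,12,has); (17,13,has); (21,0,has); (21,18,has); (21,20,has); (22,3,has); (22,18,has); (22,19,has); (23,4,has); (23,19,has); (23,20,has); (24,18,has); (24,19,has); (24,20,has)


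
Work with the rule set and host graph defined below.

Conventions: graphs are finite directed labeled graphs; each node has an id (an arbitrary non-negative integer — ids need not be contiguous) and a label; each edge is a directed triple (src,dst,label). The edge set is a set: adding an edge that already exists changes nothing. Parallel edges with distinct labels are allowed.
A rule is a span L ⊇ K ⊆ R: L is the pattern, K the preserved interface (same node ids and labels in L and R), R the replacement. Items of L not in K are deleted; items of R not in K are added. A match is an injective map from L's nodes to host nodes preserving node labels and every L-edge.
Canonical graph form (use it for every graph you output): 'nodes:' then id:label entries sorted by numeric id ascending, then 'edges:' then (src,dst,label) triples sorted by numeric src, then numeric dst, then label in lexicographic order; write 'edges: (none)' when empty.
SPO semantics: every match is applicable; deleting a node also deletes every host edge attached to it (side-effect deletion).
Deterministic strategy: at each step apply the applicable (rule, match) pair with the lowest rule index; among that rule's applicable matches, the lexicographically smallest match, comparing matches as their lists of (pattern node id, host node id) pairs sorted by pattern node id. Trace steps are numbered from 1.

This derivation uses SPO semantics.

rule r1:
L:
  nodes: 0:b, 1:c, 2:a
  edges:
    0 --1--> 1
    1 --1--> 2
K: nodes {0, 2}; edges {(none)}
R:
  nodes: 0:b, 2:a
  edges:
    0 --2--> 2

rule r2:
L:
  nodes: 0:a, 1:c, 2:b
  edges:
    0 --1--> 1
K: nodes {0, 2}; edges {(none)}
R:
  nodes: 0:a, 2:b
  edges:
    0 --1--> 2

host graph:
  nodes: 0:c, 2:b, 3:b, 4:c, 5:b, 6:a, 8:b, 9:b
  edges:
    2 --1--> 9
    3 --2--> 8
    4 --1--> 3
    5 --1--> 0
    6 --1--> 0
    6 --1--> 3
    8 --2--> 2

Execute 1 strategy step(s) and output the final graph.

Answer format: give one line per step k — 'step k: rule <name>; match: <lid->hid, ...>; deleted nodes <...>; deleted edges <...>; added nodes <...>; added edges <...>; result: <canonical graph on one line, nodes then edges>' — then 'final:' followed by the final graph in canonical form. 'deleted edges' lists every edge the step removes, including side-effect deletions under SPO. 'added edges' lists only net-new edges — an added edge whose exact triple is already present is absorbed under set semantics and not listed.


step 1: rule r2; match: 0->6, 1->0, 2->2; deleted nodes 0; deleted edges (5,0,1); (6,0,1); added nodes (none); added edges (6,2,1); result: nodes: 2:b, 3:b, 4:c, 5:b, 6:a, 8:b, 9:b edges: (2,9,1); (3,8,2); (4,3,1); (6,2,1); (6,3,1); (8,2,2)
final:
nodes: 2:b, 3:b, 4:c, 5:b, 6:a, 8:b, 9:b
edges: (2,9,1); (3,8,2); (4,3,1); (6,2,1); (6,3,1); (8,2,2)


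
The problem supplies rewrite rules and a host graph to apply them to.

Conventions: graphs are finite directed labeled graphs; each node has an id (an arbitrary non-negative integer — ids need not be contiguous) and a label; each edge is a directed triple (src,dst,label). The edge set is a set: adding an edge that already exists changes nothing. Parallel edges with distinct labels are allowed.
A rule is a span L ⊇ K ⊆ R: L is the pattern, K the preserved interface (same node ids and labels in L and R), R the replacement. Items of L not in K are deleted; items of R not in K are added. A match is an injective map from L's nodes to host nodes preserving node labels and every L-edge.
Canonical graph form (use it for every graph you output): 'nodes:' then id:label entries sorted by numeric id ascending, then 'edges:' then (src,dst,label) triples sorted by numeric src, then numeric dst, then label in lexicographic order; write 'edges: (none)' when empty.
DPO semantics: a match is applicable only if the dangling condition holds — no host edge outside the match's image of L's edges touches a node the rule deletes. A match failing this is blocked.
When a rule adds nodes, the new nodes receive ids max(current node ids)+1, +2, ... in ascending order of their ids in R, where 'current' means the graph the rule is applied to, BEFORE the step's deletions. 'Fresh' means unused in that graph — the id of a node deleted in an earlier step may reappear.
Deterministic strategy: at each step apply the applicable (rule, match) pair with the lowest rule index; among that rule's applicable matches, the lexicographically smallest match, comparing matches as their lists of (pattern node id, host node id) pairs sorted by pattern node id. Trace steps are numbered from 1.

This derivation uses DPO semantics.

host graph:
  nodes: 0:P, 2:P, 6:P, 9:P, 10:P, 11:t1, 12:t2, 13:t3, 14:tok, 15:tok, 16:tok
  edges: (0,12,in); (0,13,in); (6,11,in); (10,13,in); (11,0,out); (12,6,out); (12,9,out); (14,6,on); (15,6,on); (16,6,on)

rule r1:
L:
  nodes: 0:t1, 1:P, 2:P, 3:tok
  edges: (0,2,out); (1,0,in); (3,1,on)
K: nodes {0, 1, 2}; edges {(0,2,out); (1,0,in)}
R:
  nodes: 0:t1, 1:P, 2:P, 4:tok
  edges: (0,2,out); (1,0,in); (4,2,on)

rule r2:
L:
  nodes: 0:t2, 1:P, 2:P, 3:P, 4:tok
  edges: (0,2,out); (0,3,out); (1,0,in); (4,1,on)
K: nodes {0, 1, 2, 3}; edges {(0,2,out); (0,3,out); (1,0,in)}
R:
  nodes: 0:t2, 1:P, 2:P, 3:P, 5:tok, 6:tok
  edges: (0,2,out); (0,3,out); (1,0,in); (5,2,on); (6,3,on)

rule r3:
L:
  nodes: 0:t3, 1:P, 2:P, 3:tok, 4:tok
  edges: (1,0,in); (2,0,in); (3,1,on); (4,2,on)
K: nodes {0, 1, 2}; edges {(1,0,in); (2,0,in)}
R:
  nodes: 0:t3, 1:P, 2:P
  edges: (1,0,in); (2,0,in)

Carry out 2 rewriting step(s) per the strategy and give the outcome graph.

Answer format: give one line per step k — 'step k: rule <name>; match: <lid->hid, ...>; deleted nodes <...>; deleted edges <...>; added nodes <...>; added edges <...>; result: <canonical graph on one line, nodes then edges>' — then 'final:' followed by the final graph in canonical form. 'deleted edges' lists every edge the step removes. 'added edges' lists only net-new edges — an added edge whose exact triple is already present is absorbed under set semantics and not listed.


step 1: rule r1; match: 0->11, 1->6, 2->0, 3->14; deleted nodes 14; deleted edges (14,6,on); added nodes 17; added edges (17,0,on); result: nodes: 0:P, 2:P, 6:P, 9:P, 10:P, 11:t1, 12:t2, 13:t3, 15:tok, 16:tok, 17:tok edges: (0,12,in); (0,13,in); (6,11,in); (10,13,in); (11,0,out); (12,6,out); (12,9,out); (15,6,on); (16,6,on); (17,0,on)
step 2: rule r1; match: 0->11, 1->6, 2->0, 3->15; deleted nodes 15; deleted edges (15,6,on); added nodes 18; added edges (18,0,on); result: nodes: 0:P, 2:P, 6:P, 9:P, 10:P, 11:t1, 12:t2, 13:t3, 16:tok, 17:tok, 18:tok edges: (0,12,in); (0,13,in); (6,11,in); (10,13,in); (11,0,out); (12,6,out); (12,9,out); (16,6,on); (17,0,on); (18,0,on)
final:
nodes: 0:P, 2:P, 6:P, 9:P, 10:P, 11:t1, 12:t2, 13:t3, 16:tok, 17:tok, 18:tok
edges: (0,12,in); (0,13,in); (6,11,in); (10,13,in); (11,0,out); (12,6,out); (12,9,out); (16,6,on); (17,0,on); (18,0,on)


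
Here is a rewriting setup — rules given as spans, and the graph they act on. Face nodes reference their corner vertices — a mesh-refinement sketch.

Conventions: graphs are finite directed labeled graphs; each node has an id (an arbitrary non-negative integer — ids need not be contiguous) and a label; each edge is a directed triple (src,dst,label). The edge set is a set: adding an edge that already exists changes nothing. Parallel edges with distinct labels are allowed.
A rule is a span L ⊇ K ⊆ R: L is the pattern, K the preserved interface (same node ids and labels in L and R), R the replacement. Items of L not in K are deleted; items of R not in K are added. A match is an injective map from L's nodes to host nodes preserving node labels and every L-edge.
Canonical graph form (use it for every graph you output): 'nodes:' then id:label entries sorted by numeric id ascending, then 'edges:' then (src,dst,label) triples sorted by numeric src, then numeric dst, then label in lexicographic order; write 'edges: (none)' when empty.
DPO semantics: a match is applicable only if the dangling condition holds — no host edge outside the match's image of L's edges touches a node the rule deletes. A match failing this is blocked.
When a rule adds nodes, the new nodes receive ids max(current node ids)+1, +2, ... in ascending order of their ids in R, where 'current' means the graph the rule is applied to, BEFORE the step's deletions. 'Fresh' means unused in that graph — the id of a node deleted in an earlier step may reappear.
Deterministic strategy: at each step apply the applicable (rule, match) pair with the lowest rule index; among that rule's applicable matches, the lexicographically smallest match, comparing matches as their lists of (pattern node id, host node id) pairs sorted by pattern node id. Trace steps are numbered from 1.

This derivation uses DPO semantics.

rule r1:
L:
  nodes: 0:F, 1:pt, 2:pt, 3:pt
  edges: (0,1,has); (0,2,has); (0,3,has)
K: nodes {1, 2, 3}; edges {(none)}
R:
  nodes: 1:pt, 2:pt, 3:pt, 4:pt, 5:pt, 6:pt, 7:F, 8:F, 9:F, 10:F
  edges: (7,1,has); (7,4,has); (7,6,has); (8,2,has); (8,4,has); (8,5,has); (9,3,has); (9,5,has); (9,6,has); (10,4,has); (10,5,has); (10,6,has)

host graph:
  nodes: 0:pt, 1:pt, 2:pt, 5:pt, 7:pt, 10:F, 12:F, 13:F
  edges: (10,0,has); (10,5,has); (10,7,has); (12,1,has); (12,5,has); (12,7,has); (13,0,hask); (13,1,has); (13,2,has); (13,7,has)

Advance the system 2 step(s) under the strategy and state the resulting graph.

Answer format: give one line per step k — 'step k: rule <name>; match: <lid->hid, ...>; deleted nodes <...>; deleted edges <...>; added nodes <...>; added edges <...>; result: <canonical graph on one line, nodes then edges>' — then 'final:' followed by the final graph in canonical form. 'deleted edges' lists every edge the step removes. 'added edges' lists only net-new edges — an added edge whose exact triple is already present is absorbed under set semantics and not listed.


step 1: rule r1; match: 0->10, 1->0, 2->5, 3->7; deleted nodes 10; deleted edges (10,0,has); (10,5,has); (10,7,has); added nodes 14, 15, 16, 17, 18, 19, 20; added edges (17,0,has); (17,14,has); (17,16,has); (18,5,has); (18,14,has); (18,15,has); (19,7,has); (19,15,has); (19,16,has); (20,14,has); (20,15,has); (20,16,has); result: nodes: 0:pt, 1:pt, 2:pt, 5:pt, 7:pt, 12:F, 13:F, 14:pt, 15:pt, 16:pt, 17:F, 18:F, 19:F, 20:F edges: (12,1,has); (12,5,has); (12,7,has); (13,0,hask); (13,1,has); (13,2,has); (13,7,has); (17,0,has); (17,14,has); (17,16,has); (18,5,has); (18,14,has); (18,15,has); (19,7,has); (19,15,has); (19,16,has); (20,14,has); (20,15,has); (20,16,has)
step 2: rule r1; match: 0->12, 1->1, 2->5, 3->7; deleted nodes 12; deleted edges (12,1,has); (12,5,has); (12,7,has); added nodes 21, 22, 23, 24, 25, 26, 27; added edges (24,1,has); (24,21,has); (24,23,has); (25,5,has); (25,21,has); (25,22,has); (26,7,has); (26,22,has); (26,23,has); (27,21,has); (27,22,has); (27,23,has); result: nodes: 0:pt, 1:pt, 2:pt, 5:pt, 7:pt, 13:F, 14:pt, 15:pt, 16:pt, 17:F, 18:F, 19:F, 20:F, 21:pt, 22:pt, 23:pt, 24:F, 25:F, 26:F, 27:F edges: (13,0,hask); (13,1,has); (13,2,has); (13,7,has); (17,0,has); (17,14,has); (17,16,has); (18,5,has); (18,14,has); (18,15,has); (19,7,has); (19,15,has); (19,16,has); (20,14,has); (20,15,has); (20,16,has); (24,1,has); (24,21,has); (24,23,has); (25,5,has); (25,21,has); (25,22,has); (26,7,has); (26,22,has); (26,23,has); (27,21,has); (27,22,has); (27,23,has)
final:
nodes: 0:pt, 1:pt, 2:pt, 5:pt, 7:pt, 13:F, 14:pt, 15:pt, 16:pt, 17:F, 18:F, 19:F, 20:F, 21:pt, 22:pt, 23:pt, 24:F, 25:F, 26:F, 27:F
edges: (13,0,hask); (13,1,has); (13,2,has); (13,7,has); (17,0,has); (17,14,has); (17,16,has); (18,5,has); (18,14,has); (18,15,has); (19,7,has); (19,15,has); (19,16,has); (20,14,has); (20,15,has); (20,16,has); (24,1,has); (24,21,has); (24,23,has); (25,5,has); (25,21,has); (25,22,has); (26,7,has); (26,22,has); (26,23,has); (27,21,has); (27,22,has); (27,23,has)


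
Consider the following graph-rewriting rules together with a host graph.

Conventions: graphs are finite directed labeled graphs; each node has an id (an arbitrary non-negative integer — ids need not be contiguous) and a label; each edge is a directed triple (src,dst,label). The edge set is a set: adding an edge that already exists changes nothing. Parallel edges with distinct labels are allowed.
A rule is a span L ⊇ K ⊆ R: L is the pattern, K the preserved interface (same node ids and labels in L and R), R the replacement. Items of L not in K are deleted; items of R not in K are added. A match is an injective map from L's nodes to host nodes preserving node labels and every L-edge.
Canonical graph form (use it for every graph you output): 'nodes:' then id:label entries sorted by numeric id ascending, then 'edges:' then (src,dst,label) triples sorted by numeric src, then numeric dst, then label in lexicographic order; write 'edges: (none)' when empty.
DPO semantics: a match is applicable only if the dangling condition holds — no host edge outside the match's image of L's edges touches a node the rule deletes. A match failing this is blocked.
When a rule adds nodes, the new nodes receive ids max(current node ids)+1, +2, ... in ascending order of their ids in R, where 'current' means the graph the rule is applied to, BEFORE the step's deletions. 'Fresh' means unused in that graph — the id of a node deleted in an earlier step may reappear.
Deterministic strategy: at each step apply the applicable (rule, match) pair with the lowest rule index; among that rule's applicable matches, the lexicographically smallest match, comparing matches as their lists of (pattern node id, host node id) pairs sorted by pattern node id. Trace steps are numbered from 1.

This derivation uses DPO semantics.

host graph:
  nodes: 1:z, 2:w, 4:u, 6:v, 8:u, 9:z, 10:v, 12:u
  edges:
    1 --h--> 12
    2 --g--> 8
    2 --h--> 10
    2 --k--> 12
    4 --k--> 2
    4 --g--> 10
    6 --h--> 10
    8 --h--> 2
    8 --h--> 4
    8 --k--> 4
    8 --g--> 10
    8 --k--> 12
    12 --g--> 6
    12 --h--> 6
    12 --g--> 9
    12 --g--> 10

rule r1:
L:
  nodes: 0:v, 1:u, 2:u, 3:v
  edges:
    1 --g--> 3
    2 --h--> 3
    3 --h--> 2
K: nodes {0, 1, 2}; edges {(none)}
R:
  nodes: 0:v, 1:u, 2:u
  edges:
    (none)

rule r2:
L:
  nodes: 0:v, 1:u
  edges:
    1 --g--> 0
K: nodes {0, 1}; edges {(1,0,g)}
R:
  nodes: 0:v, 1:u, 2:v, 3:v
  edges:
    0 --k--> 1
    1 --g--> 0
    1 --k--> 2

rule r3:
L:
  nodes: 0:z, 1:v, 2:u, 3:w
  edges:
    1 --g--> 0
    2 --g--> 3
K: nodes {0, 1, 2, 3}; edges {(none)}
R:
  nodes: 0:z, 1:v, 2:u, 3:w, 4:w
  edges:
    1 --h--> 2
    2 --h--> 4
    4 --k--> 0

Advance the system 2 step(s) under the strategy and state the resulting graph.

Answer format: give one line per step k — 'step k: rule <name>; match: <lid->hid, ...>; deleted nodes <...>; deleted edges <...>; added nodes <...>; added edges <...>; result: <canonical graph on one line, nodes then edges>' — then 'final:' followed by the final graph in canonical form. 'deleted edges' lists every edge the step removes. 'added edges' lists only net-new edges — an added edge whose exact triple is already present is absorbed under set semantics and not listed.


step 1: rule r2; match: 0->6, 1->12; deleted nodes (none); deleted edges (none); added nodes 13, 14; added edges (6,12,k); (12,13,k); result: nodes: 1:z, 2:w, 4:u, 6:v, 8:u, 9:z, 10:v, 12:u, 13:v, 14:v edges: (1,12,h); (2,8,g); (2,10,h); (2,12,k); (4,2,k); (4,10,g); (6,10,h); (6,12,k); (8,2,h); (8,4,h); (8,4,k); (8,10,g); (8,12,k); (12,6,g); (12,6,h); (12,9,g); (12,10,g); (12,13,k)
step 2: rule r2; match: 0->6, 1->12; deleted nodes (none); deleted edges (none); added nodes 15, 16; added edges (12,15,k); result: nodes: 1:z, 2:w, 4:u, 6:v, 8:u, 9:z, 10:v, 12:u, 13:v, 14:v, 15:v, 16:v edges: (1,12,h); (2,8,g); (2,10,h); (2,12,k); (4,2,k); (4,10,g); (6,10,h); (6,12,k); (8,2,h); (8,4,h); (8,4,k); (8,10,g); (8,12,k); (12,6,g); (12,6,h); (12,9,g); (12,10,g); (12,13,k); (12,15,k)
final:
nodes: 1:z, 2:w, 4:u, 6:v, 8:u, 9:z, 10:v, 12:u, 13:v, 14:v, 15:v, 16:v
edges: (1,12,h); (2,8,g); (2,10,h); (2,12,k); (4,2,k); (4,10,g); (6,10,h); (6,12,k); (8,2,h); (8,4,h); (8,4,k); (8,10,g); (8,12,k); (12,6,g); (12,6,h); (12,9,g); (12,10,g); (12,13,k); (12,15,k)


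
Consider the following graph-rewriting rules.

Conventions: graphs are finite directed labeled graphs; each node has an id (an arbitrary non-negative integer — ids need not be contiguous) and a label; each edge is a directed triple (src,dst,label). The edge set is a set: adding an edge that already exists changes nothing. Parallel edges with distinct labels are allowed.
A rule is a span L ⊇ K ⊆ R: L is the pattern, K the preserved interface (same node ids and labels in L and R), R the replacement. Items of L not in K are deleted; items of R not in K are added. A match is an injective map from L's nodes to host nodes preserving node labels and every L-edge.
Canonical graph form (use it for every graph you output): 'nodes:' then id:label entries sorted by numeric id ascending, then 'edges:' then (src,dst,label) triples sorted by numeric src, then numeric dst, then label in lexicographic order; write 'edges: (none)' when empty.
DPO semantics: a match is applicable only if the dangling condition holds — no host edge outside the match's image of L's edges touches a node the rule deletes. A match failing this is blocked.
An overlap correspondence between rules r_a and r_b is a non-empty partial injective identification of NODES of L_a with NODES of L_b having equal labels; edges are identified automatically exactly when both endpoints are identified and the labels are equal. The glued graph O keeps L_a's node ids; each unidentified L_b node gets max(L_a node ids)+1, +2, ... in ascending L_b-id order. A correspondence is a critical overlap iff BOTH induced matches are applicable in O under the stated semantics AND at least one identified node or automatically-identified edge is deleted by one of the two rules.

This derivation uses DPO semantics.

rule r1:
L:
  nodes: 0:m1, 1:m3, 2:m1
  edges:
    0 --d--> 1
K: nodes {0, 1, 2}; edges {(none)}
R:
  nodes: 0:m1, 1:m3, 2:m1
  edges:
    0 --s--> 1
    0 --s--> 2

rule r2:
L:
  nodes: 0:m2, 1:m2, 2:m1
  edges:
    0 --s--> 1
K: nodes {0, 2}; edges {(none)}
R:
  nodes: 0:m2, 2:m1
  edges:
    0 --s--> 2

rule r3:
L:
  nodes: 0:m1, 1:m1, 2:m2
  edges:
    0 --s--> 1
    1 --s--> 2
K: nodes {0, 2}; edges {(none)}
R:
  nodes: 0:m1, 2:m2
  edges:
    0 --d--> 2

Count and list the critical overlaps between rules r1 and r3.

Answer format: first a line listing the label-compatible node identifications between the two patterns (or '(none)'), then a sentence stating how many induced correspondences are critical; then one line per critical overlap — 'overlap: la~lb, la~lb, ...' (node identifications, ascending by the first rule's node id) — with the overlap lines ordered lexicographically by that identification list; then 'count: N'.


label-compatible node identifications between L(r1) and L(r3): 0~0, 0~1, 2~0, 2~1
2 of the induced correspondences are critical overlaps of r1 and r3.
overlap: 0~0, 2~1
overlap: 2~1
count: 2


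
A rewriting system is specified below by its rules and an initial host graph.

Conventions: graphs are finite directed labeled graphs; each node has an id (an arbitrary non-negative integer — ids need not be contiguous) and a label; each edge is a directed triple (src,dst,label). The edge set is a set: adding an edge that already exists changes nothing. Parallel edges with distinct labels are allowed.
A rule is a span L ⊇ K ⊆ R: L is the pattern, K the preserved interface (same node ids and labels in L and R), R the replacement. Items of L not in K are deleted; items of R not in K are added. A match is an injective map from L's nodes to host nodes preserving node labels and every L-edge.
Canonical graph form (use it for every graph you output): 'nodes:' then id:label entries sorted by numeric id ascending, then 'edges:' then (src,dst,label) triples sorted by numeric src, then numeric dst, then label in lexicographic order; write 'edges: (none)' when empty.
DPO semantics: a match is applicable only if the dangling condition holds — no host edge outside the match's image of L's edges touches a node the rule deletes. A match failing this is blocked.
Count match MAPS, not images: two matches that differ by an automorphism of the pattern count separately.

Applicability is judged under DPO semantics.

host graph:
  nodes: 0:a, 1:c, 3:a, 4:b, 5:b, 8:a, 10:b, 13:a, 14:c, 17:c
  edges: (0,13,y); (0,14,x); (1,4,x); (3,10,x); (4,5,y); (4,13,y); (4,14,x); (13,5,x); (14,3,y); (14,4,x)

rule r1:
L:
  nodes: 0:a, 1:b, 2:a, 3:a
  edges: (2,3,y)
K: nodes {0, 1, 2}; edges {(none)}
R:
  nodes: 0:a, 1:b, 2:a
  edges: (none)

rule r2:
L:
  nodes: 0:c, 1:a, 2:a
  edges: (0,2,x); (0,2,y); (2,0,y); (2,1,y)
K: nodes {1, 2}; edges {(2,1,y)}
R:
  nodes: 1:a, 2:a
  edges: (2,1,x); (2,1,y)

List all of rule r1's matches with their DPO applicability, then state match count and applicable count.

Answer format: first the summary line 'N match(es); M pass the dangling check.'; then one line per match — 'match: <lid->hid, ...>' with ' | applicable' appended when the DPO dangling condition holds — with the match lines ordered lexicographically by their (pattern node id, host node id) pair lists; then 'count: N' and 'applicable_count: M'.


6 match(es); 0 pass the dangling check.
match: 0->3, 1->4, 2->0, 3->13
match: 0->3, 1->5, 2->0, 3->13
match: 0->3, 1->10, 2->0, 3->13
match: 0->8, 1->4, 2->0, 3->13
match: 0->8, 1->5, 2->0, 3->13
match: 0->8, 1->10, 2->0, 3->13
count: 6
applicable_count: 0


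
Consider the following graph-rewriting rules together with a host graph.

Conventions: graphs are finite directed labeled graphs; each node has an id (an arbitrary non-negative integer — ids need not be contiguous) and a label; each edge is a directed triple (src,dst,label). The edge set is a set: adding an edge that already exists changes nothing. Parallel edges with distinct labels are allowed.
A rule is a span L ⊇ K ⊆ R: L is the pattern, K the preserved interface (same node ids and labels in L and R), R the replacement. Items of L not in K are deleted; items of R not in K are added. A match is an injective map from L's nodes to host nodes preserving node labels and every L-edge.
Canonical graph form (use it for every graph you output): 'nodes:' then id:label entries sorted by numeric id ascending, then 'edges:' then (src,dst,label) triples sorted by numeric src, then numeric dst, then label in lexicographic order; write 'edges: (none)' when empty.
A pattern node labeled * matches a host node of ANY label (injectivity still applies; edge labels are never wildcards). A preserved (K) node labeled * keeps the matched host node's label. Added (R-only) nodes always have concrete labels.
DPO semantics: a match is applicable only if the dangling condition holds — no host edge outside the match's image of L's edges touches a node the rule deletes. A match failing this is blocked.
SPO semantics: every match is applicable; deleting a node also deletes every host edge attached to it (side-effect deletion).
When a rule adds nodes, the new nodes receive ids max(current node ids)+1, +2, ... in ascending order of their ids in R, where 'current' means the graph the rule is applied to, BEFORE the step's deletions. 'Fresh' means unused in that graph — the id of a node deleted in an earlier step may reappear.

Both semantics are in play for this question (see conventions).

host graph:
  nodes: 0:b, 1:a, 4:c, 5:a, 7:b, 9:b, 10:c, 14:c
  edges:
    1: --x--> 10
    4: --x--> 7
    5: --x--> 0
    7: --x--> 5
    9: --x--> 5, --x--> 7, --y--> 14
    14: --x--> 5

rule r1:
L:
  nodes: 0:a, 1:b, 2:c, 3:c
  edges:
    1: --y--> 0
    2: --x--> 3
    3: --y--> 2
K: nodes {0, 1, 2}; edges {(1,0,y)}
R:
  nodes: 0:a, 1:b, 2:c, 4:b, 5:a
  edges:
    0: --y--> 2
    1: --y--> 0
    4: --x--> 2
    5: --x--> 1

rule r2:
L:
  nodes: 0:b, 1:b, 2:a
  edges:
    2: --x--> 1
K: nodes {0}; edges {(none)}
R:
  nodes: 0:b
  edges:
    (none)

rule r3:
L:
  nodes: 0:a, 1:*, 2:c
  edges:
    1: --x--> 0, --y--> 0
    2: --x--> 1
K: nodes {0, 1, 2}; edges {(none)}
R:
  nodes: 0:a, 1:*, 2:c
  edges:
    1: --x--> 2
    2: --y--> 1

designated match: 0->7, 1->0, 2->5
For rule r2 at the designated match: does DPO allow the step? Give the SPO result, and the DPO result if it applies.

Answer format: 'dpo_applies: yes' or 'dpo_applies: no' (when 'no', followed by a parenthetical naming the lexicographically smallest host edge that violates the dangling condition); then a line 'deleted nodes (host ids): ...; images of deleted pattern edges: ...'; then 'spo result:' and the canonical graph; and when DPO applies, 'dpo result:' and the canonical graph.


dpo_applies: no
(the rule deletes node 5, which keeps host edge (7,5,x) outside the match image — the dangling condition fails, DPO blocks; SPO proceeds and side-deletes such edges)
deleted nodes (host ids): 0, 5; images of deleted pattern edges: (5,0,x)
spo result:
nodes: 1:a, 4:c, 7:b, 9:b, 10:c, 14:c
edges: (1,10,x); (4,7,x); (9,7,x); (9,14,y)


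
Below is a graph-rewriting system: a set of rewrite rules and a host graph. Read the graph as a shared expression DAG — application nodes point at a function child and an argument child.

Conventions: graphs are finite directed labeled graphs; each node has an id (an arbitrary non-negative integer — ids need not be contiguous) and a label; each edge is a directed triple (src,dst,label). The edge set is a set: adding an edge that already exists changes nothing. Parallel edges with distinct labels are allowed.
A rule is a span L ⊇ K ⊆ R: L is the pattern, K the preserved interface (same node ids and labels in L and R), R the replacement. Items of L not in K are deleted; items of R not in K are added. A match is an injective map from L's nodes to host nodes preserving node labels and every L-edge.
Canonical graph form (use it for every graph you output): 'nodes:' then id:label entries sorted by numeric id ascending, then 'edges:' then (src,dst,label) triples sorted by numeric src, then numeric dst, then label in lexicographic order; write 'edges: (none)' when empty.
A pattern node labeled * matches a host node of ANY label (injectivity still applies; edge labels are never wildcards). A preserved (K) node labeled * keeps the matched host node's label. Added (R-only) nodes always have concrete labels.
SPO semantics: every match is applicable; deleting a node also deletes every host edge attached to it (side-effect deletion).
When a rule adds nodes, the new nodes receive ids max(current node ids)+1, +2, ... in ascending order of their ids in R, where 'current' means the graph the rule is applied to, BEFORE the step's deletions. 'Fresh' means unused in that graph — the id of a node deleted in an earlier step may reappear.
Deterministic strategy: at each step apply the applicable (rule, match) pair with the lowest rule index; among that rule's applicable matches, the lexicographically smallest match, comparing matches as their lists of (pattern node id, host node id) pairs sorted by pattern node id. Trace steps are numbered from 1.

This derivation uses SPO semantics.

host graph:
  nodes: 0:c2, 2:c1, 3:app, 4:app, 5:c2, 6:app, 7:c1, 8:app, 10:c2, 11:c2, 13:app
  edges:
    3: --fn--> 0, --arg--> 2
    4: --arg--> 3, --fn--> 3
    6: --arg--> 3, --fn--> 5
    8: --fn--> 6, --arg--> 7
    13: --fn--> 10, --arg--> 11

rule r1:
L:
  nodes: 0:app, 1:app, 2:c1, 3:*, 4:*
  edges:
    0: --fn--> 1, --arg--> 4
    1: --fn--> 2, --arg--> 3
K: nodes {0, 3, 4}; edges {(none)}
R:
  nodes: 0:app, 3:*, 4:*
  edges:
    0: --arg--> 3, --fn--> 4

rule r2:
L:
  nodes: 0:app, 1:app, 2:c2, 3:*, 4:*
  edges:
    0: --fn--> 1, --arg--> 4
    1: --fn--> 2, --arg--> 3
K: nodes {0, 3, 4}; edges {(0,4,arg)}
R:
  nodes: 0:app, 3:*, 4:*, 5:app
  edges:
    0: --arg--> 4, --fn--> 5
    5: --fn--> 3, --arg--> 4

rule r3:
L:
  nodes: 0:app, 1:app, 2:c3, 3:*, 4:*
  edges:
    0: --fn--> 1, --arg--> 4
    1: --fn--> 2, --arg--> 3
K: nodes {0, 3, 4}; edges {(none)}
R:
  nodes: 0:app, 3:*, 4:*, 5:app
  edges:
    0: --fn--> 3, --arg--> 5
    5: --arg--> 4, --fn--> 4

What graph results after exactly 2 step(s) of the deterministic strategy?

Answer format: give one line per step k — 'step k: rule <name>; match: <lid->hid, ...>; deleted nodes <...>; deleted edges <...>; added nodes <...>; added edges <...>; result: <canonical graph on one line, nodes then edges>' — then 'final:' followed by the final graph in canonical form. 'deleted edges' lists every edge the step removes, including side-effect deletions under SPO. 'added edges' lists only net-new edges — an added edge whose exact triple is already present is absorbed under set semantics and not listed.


step 1: rule r2; match: 0->8, 1->6, 2->5, 3->3, 4->7; deleted nodes 5, 6; deleted edges (6,3,arg); (6,5,fn); (8,6,fn); added nodes 14; added edges (8,14,fn); (14,3,fn); (14,7,arg); result: nodes: 0:c2, 2:c1, 3:app, 4:app, 7:c1, 8:app, 10:c2, 11:c2, 13:app, 14:app edges: (3,0,fn); (3,2,arg); (4,3,arg); (4,3,fn); (8,7,arg); (8,14,fn); (13,10,fn); (13,11,arg); (14,3,fn); (14,7,arg)
step 2: rule r2; match: 0->14, 1->3, 2->0, 3->2, 4->7; deleted nodes 0, 3; deleted edges (3,0,fn); (3,2,arg); (4,3,arg); (4,3,fn); (14,3,fn); added nodes 15; added edges (14,15,fn); (15,2,fn); (15,7,arg); result: nodes: 2:c1, 4:app, 7:c1, 8:app, 10:c2, 11:c2, 13:app, 14:app, 15:app edges: (8,7,arg); (8,14,fn); (13,10,fn); (13,11,arg); (14,7,arg); (14,15,fn); (15,2,fn); (15,7,arg)
final:
nodes: 2:c1, 4:app, 7:c1, 8:app, 10:c2, 11:c2, 13:app, 14:app, 15:app
edges: (8,7,arg); (8,14,fn); (13,10,fn); (13,11,arg); (14,7,arg); (14,15,fn); (15,2,fn); (15,7,arg)
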